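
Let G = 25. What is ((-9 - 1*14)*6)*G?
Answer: -3450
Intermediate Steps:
((-9 - 1*14)*6)*G = ((-9 - 1*14)*6)*25 = ((-9 - 14)*6)*25 = -23*6*25 = -138*25 = -3450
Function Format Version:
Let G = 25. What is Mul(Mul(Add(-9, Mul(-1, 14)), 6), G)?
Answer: -3450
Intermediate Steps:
Mul(Mul(Add(-9, Mul(-1, 14)), 6), G) = Mul(Mul(Add(-9, Mul(-1, 14)), 6), 25) = Mul(Mul(Add(-9, -14), 6), 25) = Mul(Mul(-23, 6), 25) = Mul(-138, 25) = -3450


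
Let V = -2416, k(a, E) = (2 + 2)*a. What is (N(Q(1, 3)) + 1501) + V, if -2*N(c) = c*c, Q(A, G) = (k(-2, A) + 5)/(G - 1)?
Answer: -7329/8 ≈ -916.13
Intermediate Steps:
k(a, E) = 4*a
Q(A, G) = -3/(-1 + G) (Q(A, G) = (4*(-2) + 5)/(G - 1) = (-8 + 5)/(-1 + G) = -3/(-1 + G))
N(c) = -c²/2 (N(c) = -c*c/2 = -c²/2)
(N(Q(1, 3)) + 1501) + V = (-9/(-1 + 3)²/2 + 1501) - 2416 = (-(-3/2)²/2 + 1501) - 2416 = (-½*9/4 + 1501) - 2416 = (-9/8 + 1501) - 2416 = 11999/8 - 2416 = -7329/8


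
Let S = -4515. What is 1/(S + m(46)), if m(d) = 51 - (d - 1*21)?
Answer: -1/4489 ≈ -0.00022277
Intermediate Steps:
m(d) = 72 - d (m(d) = 51 - (d - 21) = 51 - (-21 + d) = 51 + (21 - d) = 72 - d)
1/(S + m(46)) = 1/(-4515 + (72 - 1*46)) = 1/(-4515 + (72 - 46)) = 1/(-4515 + 26) = 1/(-4489) = -1/4489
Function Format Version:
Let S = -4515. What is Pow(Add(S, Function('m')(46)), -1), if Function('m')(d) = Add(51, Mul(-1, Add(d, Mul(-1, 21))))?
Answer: Rational(-1, 4489) ≈ -0.00022277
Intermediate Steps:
Function('m')(d) = Add(72, Mul(-1, d)) (Function('m')(d) = Add(51, Mul(-1, Add(d, -21))) = Add(51, Mul(-1, Add(-21, d))) = Add(51, Add(21, Mul(-1, d))) = Add(72, Mul(-1, d)))
Pow(Add(S, Function('m')(46)), -1) = Pow(Add(-4515, Add(72, Mul(-1, 46))), -1) = Pow(Add(-4515, Add(72, -46)), -1) = Pow(Add(-4515, 26), -1) = Pow(-4489, -1) = Rational(-1, 4489)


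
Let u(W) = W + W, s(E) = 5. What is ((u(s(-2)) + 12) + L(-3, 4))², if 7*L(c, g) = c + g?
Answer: 24025/49 ≈ 490.31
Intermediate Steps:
L(c, g) = c/7 + g/7 (L(c, g) = (c + g)/7 = c/7 + g/7)
u(W) = 2*W
((u(s(-2)) + 12) + L(-3, 4))² = ((2*5 + 12) + ((⅐)*(-3) + (⅐)*4))² = ((10 + 12) + (-3/7 + 4/7))² = (22 + ⅐)² = (155/7)² = 24025/49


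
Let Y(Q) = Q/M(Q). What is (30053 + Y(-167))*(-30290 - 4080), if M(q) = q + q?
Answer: -1032938795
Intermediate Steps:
M(q) = 2*q
Y(Q) = ½ (Y(Q) = Q/((2*Q)) = Q*(1/(2*Q)) = ½)
(30053 + Y(-167))*(-30290 - 4080) = (30053 + ½)*(-30290 - 4080) = (60107/2)*(-34370) = -1032938795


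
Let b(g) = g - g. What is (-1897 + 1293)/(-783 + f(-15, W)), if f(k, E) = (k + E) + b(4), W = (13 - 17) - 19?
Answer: 604/821 ≈ 0.73569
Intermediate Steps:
b(g) = 0
W = -23 (W = -4 - 19 = -23)
f(k, E) = E + k (f(k, E) = (k + E) + 0 = (E + k) + 0 = E + k)
(-1897 + 1293)/(-783 + f(-15, W)) = (-1897 + 1293)/(-783 + (-23 - 15)) = -604/(-783 - 38) = -604/(-821) = -604*(-1/821) = 604/821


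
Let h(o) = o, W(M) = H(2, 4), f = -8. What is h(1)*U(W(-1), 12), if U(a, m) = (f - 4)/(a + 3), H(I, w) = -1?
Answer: -6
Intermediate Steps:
W(M) = -1
U(a, m) = -12/(3 + a) (U(a, m) = (-8 - 4)/(a + 3) = -12/(3 + a))
h(1)*U(W(-1), 12) = 1*(-12/(3 - 1)) = 1*(-12/2) = 1*(-12*½) = 1*(-6) = -6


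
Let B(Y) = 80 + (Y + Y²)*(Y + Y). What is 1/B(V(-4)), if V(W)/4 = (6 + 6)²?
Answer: 1/382869584 ≈ 2.6119e-9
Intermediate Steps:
V(W) = 576 (V(W) = 4*(6 + 6)² = 4*12² = 4*144 = 576)
B(Y) = 80 + 2*Y*(Y + Y²) (B(Y) = 80 + (Y + Y²)*(2*Y) = 80 + 2*Y*(Y + Y²))
1/B(V(-4)) = 1/(80 + 2*576² + 2*576³) = 1/(80 + 2*331776 + 2*191102976) = 1/(80 + 663552 + 382205952) = 1/382869584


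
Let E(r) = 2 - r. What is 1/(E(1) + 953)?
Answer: 1/954 ≈ 0.0010482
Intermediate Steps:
1/(E(1) + 953) = 1/((2 - 1*1) + 953) = 1/((2 - 1) + 953) = 1/(1 + 953) = 1/954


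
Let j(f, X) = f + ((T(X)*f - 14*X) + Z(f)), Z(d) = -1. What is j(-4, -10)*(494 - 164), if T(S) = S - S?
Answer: 44550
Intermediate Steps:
T(S) = 0
j(f, X) = -1 + f - 14*X (j(f, X) = f + ((0*f - 14*X) - 1) = f + ((0 - 14*X) - 1) = f + (-14*X - 1) = f + (-1 - 14*X) = -1 + f - 14*X)
j(-4, -10)*(494 - 164) = (-1 - 4 - 14*(-10))*(494 - 164) = (-1 - 4 + 140)*330 = 135*330 = 44550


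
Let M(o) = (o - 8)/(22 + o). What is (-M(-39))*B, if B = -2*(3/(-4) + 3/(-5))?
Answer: -1269/170 ≈ -7.4647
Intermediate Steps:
M(o) = (-8 + o)/(22 + o)
B = 27/10 (B = -2*(3*(-¼) + 3*(-⅕)) = -2*(-¾ - ⅗) = -2*(-27/20) = 27/10 ≈ 2.7000)
(-M(-39))*B = -(-8 - 39)/(22 - 39)*(27/10) = -(-47)/(-17)*(27/10) = -(-1)*(-47)/17*(27/10) = -1*47/17*(27/10) = -47/17*27/10 = -1269/170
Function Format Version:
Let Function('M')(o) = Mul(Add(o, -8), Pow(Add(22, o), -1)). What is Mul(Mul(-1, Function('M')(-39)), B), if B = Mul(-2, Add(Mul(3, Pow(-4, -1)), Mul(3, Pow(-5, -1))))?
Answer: Rational(-1269, 170) ≈ -7.4647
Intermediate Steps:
Function('M')(o) = Mul(Pow(Add(22, o), -1), Add(-8, o)) (Function('M')(o) = Mul(Add(-8, o), Pow(Add(22, o), -1)) = Mul(Pow(Add(22, o), -1), Add(-8, o)))
B = Rational(27, 10) (B = Mul(-2, Add(Mul(3, Rational(-1, 4)), Mul(3, Rational(-1, 5)))) = Mul(-2, Add(Rational(-3, 4), Rational(-3, 5))) = Mul(-2, Rational(-27, 20)) = Rational(27, 10) ≈ 2.7000)
Mul(Mul(-1, Function('M')(-39)), B) = Mul(Mul(-1, Mul(Pow(Add(22, -39), -1), Add(-8, -39))), Rational(27, 10)) = Mul(Mul(-1, Mul(Pow(-17, -1), -47)), Rational(27, 10)) = Mul(Mul(-1, Mul(Rational(-1, 17), -47)), Rational(27, 10)) = Mul(Mul(-1, Rational(47, 17)), Rational(27, 10)) = Mul(Rational(-47, 17), Rational(27, 10)) = Rational(-1269, 170)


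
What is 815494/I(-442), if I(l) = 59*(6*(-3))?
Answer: -407747/531 ≈ -767.88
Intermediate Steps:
I(l) = -1062 (I(l) = 59*(-18) = -1062)
815494/I(-442) = 815494/(-1062) = 815494*(-1/1062) = -407747/531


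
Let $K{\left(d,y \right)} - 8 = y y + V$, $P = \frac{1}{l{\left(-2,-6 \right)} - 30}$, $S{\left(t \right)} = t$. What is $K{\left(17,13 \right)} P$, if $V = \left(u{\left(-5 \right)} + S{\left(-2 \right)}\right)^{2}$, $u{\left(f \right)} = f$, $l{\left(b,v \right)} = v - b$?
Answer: $- \frac{113}{17} \approx -6.6471$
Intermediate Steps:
$P = - \frac{1}{34}$ ($P = \frac{1}{\left(-6 - -2\right) - 30} = \frac{1}{\left(-6 + 2\right) - 30} = \frac{1}{-4 - 30} = \frac{1}{-34} = - \frac{1}{34} \approx -0.029412$)
$V = 49$ ($V = \left(-5 - 2\right)^{2} = \left(-7\right)^{2} = 49$)
$K{\left(d,y \right)} = 57 + y^{2}$ ($K{\left(d,y \right)} = 8 + \left(y y + 49\right) = 8 + \left(y^{2} + 49\right) = 8 + \left(49 + y^{2}\right) = 57 + y^{2}$)
$K{\left(17,13 \right)} P = \left(57 + 13^{2}\right) \left(- \frac{1}{34}\right) = \left(57 + 169\right) \left(- \frac{1}{34}\right) = 226 \left(- \frac{1}{34}\right) = - \frac{113}{17}$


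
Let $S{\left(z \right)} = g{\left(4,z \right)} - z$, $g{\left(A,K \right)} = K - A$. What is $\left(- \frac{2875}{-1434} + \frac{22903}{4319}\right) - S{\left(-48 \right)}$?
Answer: $\frac{70033811}{6193446} \approx 11.308$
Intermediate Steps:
$S{\left(z \right)} = -4$ ($S{\left(z \right)} = \left(z - 4\right) - z = \left(-4 + z\right) - z = -4$)
$\left(- \frac{2875}{-1434} + \frac{22903}{4319}\right) - S{\left(-48 \right)} = \left(- \frac{2875}{-1434} + \frac{22903}{4319}\right) - -4 = \left(\left(-2875\right) \left(- \frac{1}{1434}\right) + 22903 \cdot \frac{1}{4319}\right) + 4 = \left(\frac{2875}{1434} + \frac{22903}{4319}\right) + 4 = \frac{45260027}{6193446} + 4 = \frac{70033811}{6193446}$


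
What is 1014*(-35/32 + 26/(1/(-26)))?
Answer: -10985169/16 ≈ -6.8657e+5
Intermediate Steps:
1014*(-35/32 + 26/(1/(-26))) = 1014*(-35*1/32 + 26/(-1/26)) = 1014*(-35/32 + 26*(-26)) = 1014*(-35/32 - 676) = 1014*(-21667/32) = -10985169/16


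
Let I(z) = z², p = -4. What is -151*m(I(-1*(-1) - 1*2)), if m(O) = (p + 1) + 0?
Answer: 453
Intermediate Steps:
m(O) = -3 (m(O) = (-4 + 1) + 0 = -3 + 0 = -3)
-151*m(I(-1*(-1) - 1*2)) = -151*(-3) = 453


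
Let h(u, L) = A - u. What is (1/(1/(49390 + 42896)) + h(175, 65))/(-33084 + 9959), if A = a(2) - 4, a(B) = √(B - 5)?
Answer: -92107/23125 - I*√3/23125 ≈ -3.983 - 7.49e-5*I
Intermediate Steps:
a(B) = √(-5 + B)
A = -4 + I*√3 (A = √(-5 + 2) - 4 = √(-3) - 4 = I*√3 - 4 = -4 + I*√3 ≈ -4.0 + 1.732*I)
h(u, L) = -4 - u + I*√3 (h(u, L) = (-4 + I*√3) - u = -4 - u + I*√3)
(1/(1/(49390 + 42896)) + h(175, 65))/(-33084 + 9959) = (1/(1/(49390 + 42896)) + (-4 - 1*175 + I*√3))/(-33084 + 9959) = (1/(1/92286) + (-4 - 175 + I*√3))/(-23125) = (1/(1/92286) + (-179 + I*√3))*(-1/23125) = (92286 + (-179 + I*√3))*(-1/23125) = (92107 + I*√3)*(-1/23125) = -92107/23125 - I*√3/23125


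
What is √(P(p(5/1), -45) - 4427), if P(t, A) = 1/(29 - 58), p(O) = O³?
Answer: 8*I*√58174/29 ≈ 66.536*I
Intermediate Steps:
P(t, A) = -1/29 (P(t, A) = 1/(-29) = -1/29)
√(P(p(5/1), -45) - 4427) = √(-1/29 - 4427) = √(-128384/29) = 8*I*√58174/29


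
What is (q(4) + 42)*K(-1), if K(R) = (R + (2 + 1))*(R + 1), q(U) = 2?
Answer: 0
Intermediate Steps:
K(R) = (1 + R)*(3 + R) (K(R) = (R + 3)*(1 + R) = (3 + R)*(1 + R) = (1 + R)*(3 + R))
(q(4) + 42)*K(-1) = (2 + 42)*(3 + (-1)**2 + 4*(-1)) = 44*(3 + 1 - 4) = 44*0 = 0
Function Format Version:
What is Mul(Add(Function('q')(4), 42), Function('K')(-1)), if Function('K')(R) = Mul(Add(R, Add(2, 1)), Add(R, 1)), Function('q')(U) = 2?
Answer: 0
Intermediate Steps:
Function('K')(R) = Mul(Add(1, R), Add(3, R)) (Function('K')(R) = Mul(Add(R, 3), Add(1, R)) = Mul(Add(3, R), Add(1, R)) = Mul(Add(1, R), Add(3, R)))
Mul(Add(Function('q')(4), 42), Function('K')(-1)) = Mul(Add(2, 42), Add(3, Pow(-1, 2), Mul(4, -1))) = Mul(44, Add(3, 1, -4)) = Mul(44, 0) = 0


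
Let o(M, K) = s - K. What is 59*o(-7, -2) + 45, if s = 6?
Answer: 517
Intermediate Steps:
o(M, K) = 6 - K
59*o(-7, -2) + 45 = 59*(6 - 1*(-2)) + 45 = 59*(6 + 2) + 45 = 59*8 + 45 = 472 + 45 = 517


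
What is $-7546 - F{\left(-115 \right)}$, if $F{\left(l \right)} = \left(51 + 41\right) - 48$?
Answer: $-7590$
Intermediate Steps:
$F{\left(l \right)} = 44$ ($F{\left(l \right)} = 92 - 48 = 44$)
$-7546 - F{\left(-115 \right)} = -7546 - 44 = -7590$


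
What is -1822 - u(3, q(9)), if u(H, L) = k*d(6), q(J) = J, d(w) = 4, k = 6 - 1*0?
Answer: -1846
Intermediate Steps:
k = 6 (k = 6 + 0 = 6)
u(H, L) = 24 (u(H, L) = 6*4 = 24)
-1822 - u(3, q(9)) = -1822 - 1*24 = -1822 - 24 = -1846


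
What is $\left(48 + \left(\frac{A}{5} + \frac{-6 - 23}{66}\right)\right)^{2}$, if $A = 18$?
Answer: $\frac{285035689}{108900} \approx 2617.4$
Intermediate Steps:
$\left(48 + \left(\frac{A}{5} + \frac{-6 - 23}{66}\right)\right)^{2} = \left(48 + \left(\frac{18}{5} + \frac{-6 - 23}{66}\right)\right)^{2} = \left(48 + \left(18 \cdot \frac{1}{5} - \frac{29}{66}\right)\right)^{2} = \left(48 + \left(\frac{18}{5} - \frac{29}{66}\right)\right)^{2} = \left(48 + \frac{1043}{330}\right)^{2} = \left(\frac{16883}{330}\right)^{2} = \frac{285035689}{108900}$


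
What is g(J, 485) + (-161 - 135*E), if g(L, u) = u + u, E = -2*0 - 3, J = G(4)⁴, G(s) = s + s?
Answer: 1214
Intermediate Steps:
G(s) = 2*s
J = 4096 (J = (2*4)⁴ = 8⁴ = 4096)
E = -3 (E = 0 - 3 = -3)
g(L, u) = 2*u
g(J, 485) + (-161 - 135*E) = 2*485 + (-161 - 135*(-3)) = 970 + (-161 + 405) = 970 + 244 = 1214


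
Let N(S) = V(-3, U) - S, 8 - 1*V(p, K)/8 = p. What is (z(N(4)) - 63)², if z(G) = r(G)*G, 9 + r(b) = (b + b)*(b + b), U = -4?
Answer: 5616885780009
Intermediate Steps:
V(p, K) = 64 - 8*p
r(b) = -9 + 4*b² (r(b) = -9 + (b + b)*(b + b) = -9 + (2*b)*(2*b) = -9 + 4*b²)
N(S) = 88 - S (N(S) = (64 - 8*(-3)) - S = (64 + 24) - S = 88 - S)
z(G) = G*(-9 + 4*G²) (z(G) = (-9 + 4*G²)*G = G*(-9 + 4*G²))
(z(N(4)) - 63)² = ((88 - 1*4)*(-9 + 4*(88 - 1*4)²) - 63)² = ((88 - 4)*(-9 + 4*(88 - 4)²) - 63)² = (84*(-9 + 4*84²) - 63)² = (84*(-9 + 4*7056) - 63)² = (84*(-9 + 28224) - 63)² = (84*28215 - 63)² = (2370060 - 63)² = 2369997² = 5616885780009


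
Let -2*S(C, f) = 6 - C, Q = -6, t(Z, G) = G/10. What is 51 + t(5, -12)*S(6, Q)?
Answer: 51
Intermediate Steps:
t(Z, G) = G/10 (t(Z, G) = G*(⅒) = G/10)
S(C, f) = -3 + C/2 (S(C, f) = -(6 - C)/2 = -3 + C/2)
51 + t(5, -12)*S(6, Q) = 51 + ((⅒)*(-12))*(-3 + (½)*6) = 51 - 6*(-3 + 3)/5 = 51 - 6/5*0 = 51 + 0 = 51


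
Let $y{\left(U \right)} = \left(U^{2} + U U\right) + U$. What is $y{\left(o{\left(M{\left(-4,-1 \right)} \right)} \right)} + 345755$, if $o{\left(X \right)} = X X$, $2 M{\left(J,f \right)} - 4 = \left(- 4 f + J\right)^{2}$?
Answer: $345791$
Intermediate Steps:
$M{\left(J,f \right)} = 2 + \frac{\left(J - 4 f\right)^{2}}{2}$ ($M{\left(J,f \right)} = 2 + \frac{\left(- 4 f + J\right)^{2}}{2} = 2 + \frac{\left(J - 4 f\right)^{2}}{2}$)
$o{\left(X \right)} = X^{2}$
$y{\left(U \right)} = U + 2 U^{2}$ ($y{\left(U \right)} = \left(U^{2} + U^{2}\right) + U = 2 U^{2} + U = U + 2 U^{2}$)
$y{\left(o{\left(M{\left(-4,-1 \right)} \right)} \right)} + 345755 = \left(2 + \frac{\left(-4 - -4\right)^{2}}{2}\right)^{2} \left(1 + 2 \left(2 + \frac{\left(-4 - -4\right)^{2}}{2}\right)^{2}\right) + 345755 = \left(2 + \frac{\left(-4 + 4\right)^{2}}{2}\right)^{2} \left(1 + 2 \left(2 + \frac{\left(-4 + 4\right)^{2}}{2}\right)^{2}\right) + 345755 = \left(2 + \frac{0^{2}}{2}\right)^{2} \left(1 + 2 \left(2 + \frac{0^{2}}{2}\right)^{2}\right) + 345755 = \left(2 + \frac{1}{2} \cdot 0\right)^{2} \left(1 + 2 \left(2 + \frac{1}{2} \cdot 0\right)^{2}\right) + 345755 = \left(2 + 0\right)^{2} \left(1 + 2 \left(2 + 0\right)^{2}\right) + 345755 = 2^{2} \left(1 + 2 \cdot 2^{2}\right) + 345755 = 4 \left(1 + 2 \cdot 4\right) + 345755 = 4 \left(1 + 8\right) + 345755 = 4 \cdot 9 + 345755 = 36 + 345755 = 345791$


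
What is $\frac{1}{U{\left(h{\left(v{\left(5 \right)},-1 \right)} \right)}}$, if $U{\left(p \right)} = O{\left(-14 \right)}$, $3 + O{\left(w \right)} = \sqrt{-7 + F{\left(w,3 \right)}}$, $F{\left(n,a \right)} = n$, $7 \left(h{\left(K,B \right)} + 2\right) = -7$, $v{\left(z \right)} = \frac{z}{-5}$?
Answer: $- \frac{1}{10} - \frac{i \sqrt{21}}{30} \approx -0.1 - 0.15275 i$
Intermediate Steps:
$v{\left(z \right)} = - \frac{z}{5}$ ($v{\left(z \right)} = z \left(- \frac{1}{5}\right) = - \frac{z}{5}$)
$h{\left(K,B \right)} = -3$ ($h{\left(K,B \right)} = -2 + \frac{1}{7} \left(-7\right) = -2 - 1 = -3$)
$O{\left(w \right)} = -3 + \sqrt{-7 + w}$
$U{\left(p \right)} = -3 + i \sqrt{21}$ ($U{\left(p \right)} = -3 + \sqrt{-7 - 14} = -3 + \sqrt{-21} = -3 + i \sqrt{21}$)
$\frac{1}{U{\left(h{\left(v{\left(5 \right)},-1 \right)} \right)}} = \frac{1}{-3 + i \sqrt{21}}$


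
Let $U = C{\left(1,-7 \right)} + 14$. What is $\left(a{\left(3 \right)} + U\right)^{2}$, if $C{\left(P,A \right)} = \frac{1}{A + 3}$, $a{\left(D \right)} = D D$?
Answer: $\frac{8281}{16} \approx 517.56$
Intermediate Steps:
$a{\left(D \right)} = D^{2}$
$C{\left(P,A \right)} = \frac{1}{3 + A}$
$U = \frac{55}{4}$ ($U = \frac{1}{3 - 7} + 14 = \frac{1}{-4} + 14 = - \frac{1}{4} + 14 = \frac{55}{4} \approx 13.75$)
$\left(a{\left(3 \right)} + U\right)^{2} = \left(3^{2} + \frac{55}{4}\right)^{2} = \left(9 + \frac{55}{4}\right)^{2} = \left(\frac{91}{4}\right)^{2} = \frac{8281}{16}$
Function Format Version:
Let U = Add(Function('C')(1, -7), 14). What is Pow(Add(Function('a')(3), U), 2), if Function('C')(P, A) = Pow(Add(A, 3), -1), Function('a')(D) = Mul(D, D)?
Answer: Rational(8281, 16) ≈ 517.56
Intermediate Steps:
Function('a')(D) = Pow(D, 2)
Function('C')(P, A) = Pow(Add(3, A), -1)
U = Rational(55, 4) (U = Add(Pow(Add(3, -7), -1), 14) = Add(Pow(-4, -1), 14) = Add(Rational(-1, 4), 14) = Rational(55, 4) ≈ 13.750)
Pow(Add(Function('a')(3), U), 2) = Pow(Add(Pow(3, 2), Rational(55, 4)), 2) = Pow(Add(9, Rational(55, 4)), 2) = Pow(Rational(91, 4), 2) = Rational(8281, 16)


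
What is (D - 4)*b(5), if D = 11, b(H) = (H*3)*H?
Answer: 525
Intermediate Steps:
b(H) = 3*H² (b(H) = (3*H)*H = 3*H²)
(D - 4)*b(5) = (11 - 4)*(3*5²) = 7*(3*25) = 7*75 = 525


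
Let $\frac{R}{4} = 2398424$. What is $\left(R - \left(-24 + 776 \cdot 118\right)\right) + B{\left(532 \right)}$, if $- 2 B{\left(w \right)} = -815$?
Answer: $\frac{19005119}{2} \approx 9.5026 \cdot 10^{6}$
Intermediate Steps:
$B{\left(w \right)} = \frac{815}{2}$ ($B{\left(w \right)} = \left(- \frac{1}{2}\right) \left(-815\right) = \frac{815}{2}$)
$R = 9593696$ ($R = 4 \cdot 2398424 = 9593696$)
$\left(R - \left(-24 + 776 \cdot 118\right)\right) + B{\left(532 \right)} = \left(9593696 - \left(-24 + 776 \cdot 118\right)\right) + \frac{815}{2} = \left(9593696 - \left(-24 + 91568\right)\right) + \frac{815}{2} = \left(9593696 - 91544\right) + \frac{815}{2} = 9502152 + \frac{815}{2} = \frac{19005119}{2}$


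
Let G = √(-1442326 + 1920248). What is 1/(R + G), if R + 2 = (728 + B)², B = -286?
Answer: 97681/19082916561 - √477922/38165833122 ≈ 5.1007e-6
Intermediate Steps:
R = 195362 (R = -2 + (728 - 286)² = -2 + 442² = -2 + 195364 = 195362)
G = √477922 ≈ 691.32
1/(R + G) = 1/(195362 + √477922)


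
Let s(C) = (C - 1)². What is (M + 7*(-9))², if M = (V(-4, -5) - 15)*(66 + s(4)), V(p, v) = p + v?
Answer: 3470769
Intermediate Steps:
s(C) = (-1 + C)²
M = -1800 (M = ((-4 - 5) - 15)*(66 + (-1 + 4)²) = (-9 - 15)*(66 + 3²) = -24*(66 + 9) = -24*75 = -1800)
(M + 7*(-9))² = (-1800 + 7*(-9))² = (-1800 - 63)² = (-1863)² = 3470769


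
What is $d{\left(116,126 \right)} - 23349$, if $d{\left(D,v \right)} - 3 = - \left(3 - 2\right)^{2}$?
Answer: $-23347$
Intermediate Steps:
$d{\left(D,v \right)} = 2$ ($d{\left(D,v \right)} = 3 - \left(3 - 2\right)^{2} = 3 - 1^{2} = 3 - 1 = 2$)
$d{\left(116,126 \right)} - 23349 = 2 - 23349 = -23347$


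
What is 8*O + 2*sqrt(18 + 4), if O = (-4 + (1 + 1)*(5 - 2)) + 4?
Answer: 48 + 2*sqrt(22) ≈ 57.381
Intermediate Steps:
O = 6 (O = (-4 + 2*3) + 4 = (-4 + 6) + 4 = 2 + 4 = 6)
8*O + 2*sqrt(18 + 4) = 8*6 + 2*sqrt(18 + 4) = 48 + 2*sqrt(22)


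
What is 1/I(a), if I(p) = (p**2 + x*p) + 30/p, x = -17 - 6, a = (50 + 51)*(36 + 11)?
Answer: 4747/106450658546 ≈ 4.4593e-8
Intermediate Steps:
a = 4747 (a = 101*47 = 4747)
x = -23
I(p) = p**2 - 23*p + 30/p (I(p) = (p**2 - 23*p) + 30/p = p**2 - 23*p + 30/p)
1/I(a) = 1/((30 + 4747**2*(-23 + 4747))/4747) = 1/((30 + 22534009*4724)/4747) = 1/((30 + 106450658516)/4747) = 1/((1/4747)*106450658546) = 1/(106450658546/4747) = 4747/106450658546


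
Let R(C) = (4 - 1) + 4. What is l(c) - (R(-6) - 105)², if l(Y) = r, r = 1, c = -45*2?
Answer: -9603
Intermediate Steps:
c = -90
R(C) = 7 (R(C) = 3 + 4 = 7)
l(Y) = 1
l(c) - (R(-6) - 105)² = 1 - (7 - 105)² = 1 - 1*(-98)² = 1 - 1*9604 = 1 - 9604 = -9603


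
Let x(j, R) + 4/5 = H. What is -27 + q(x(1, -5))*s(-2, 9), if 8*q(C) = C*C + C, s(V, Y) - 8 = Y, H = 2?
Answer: -2139/100 ≈ -21.390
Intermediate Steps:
s(V, Y) = 8 + Y
x(j, R) = 6/5 (x(j, R) = -⅘ + 2 = 6/5)
q(C) = C/8 + C²/8 (q(C) = (C*C + C)/8 = (C² + C)/8 = (C + C²)/8 = C/8 + C²/8)
-27 + q(x(1, -5))*s(-2, 9) = -27 + ((⅛)*(6/5)*(1 + 6/5))*(8 + 9) = -27 + ((⅛)*(6/5)*(11/5))*17 = -27 + (33/100)*17 = -27 + 561/100 = -2139/100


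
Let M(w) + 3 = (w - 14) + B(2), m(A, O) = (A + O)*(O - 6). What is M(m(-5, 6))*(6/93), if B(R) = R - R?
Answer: -34/31 ≈ -1.0968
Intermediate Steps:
B(R) = 0
m(A, O) = (-6 + O)*(A + O) (m(A, O) = (A + O)*(-6 + O) = (-6 + O)*(A + O))
M(w) = -17 + w (M(w) = -3 + ((w - 14) + 0) = -3 + ((-14 + w) + 0) = -3 + (-14 + w) = -17 + w)
M(m(-5, 6))*(6/93) = (-17 + (6² - 6*(-5) - 6*6 - 5*6))*(6/93) = (-17 + (36 + 30 - 36 - 30))*(6*(1/93)) = (-17 + 0)*(2/31) = -17*2/31 = -34/31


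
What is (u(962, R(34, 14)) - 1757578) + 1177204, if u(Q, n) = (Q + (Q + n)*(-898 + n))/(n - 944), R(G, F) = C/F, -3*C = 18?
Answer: -2437789407/4207 ≈ -5.7946e+5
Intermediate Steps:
C = -6 (C = -⅓*18 = -6)
R(G, F) = -6/F
u(Q, n) = (Q + (-898 + n)*(Q + n))/(-944 + n)
(u(962, R(34, 14)) - 1757578) + 1177204 = (((-6/14)² - (-5388)/14 - 897*962 + 962*(-6/14))/(-944 - 6/14) - 1757578) + 1177204 = (((-6*1/14)² - (-5388)/14 - 862914 + 962*(-6*1/14))/(-944 - 6*1/14) - 1757578) + 1177204 = (((-3/7)² - 898*(-3/7) - 862914 + 962*(-3/7))/(-944 - 3/7) - 1757578) + 1177204 = ((9/49 + 2694/7 - 862914 - 2886/7)/(-6611/7) - 1757578) + 1177204 = (-7/6611*(-42284121/49) - 1757578) + 1177204 = (3844011/4207 - 1757578) + 1177204 = -7390286635/4207 + 1177204 = -2437789407/4207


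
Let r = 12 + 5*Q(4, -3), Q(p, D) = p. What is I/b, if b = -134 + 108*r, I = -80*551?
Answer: -22040/1661 ≈ -13.269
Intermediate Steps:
r = 32 (r = 12 + 5*4 = 12 + 20 = 32)
I = -44080
b = 3322 (b = -134 + 108*32 = -134 + 3456 = 3322)
I/b = -44080/3322 = -44080*1/3322 = -22040/1661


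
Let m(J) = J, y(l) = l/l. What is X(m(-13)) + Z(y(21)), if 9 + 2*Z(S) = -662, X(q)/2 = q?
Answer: -723/2 ≈ -361.50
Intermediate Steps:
y(l) = 1
X(q) = 2*q
Z(S) = -671/2 (Z(S) = -9/2 + (½)*(-662) = -9/2 - 331 = -671/2)
X(m(-13)) + Z(y(21)) = 2*(-13) - 671/2 = -26 - 671/2 = -723/2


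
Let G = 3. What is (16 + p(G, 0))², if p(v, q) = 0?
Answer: 256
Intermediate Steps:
(16 + p(G, 0))² = (16 + 0)² = 16² = 256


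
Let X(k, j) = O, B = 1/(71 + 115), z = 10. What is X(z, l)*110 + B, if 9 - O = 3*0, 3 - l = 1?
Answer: 184141/186 ≈ 990.01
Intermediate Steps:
l = 2 (l = 3 - 1*1 = 3 - 1 = 2)
O = 9 (O = 9 - 3*0 = 9 - 1*0 = 9 + 0 = 9)
B = 1/186 ≈ 0.0053763
X(k, j) = 9
X(z, l)*110 + B = 9*110 + 1/186 = 990 + 1/186 = 184141/186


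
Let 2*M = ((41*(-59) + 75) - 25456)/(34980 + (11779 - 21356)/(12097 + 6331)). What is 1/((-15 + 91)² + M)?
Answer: 644601863/3722964211488 ≈ 0.00017314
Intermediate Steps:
M = -256149200/644601863 (M = (((41*(-59) + 75) - 25456)/(34980 + (11779 - 21356)/(12097 + 6331)))/2 = (((-2419 + 75) - 25456)/(34980 - 9577/18428))/2 = ((-2344 - 25456)/(34980 - 9577*1/18428))/2 = (-27800/(34980 - 9577/18428))/2 = (-27800/644601863/18428)/2 = (-27800*18428/644601863)/2 = (½)*(-512298400/644601863) = -256149200/644601863 ≈ -0.39738)
1/((-15 + 91)² + M) = 1/((-15 + 91)² - 256149200/644601863) = 1/(76² - 256149200/644601863) = 1/(5776 - 256149200/644601863) = 1/(3722964211488/644601863) = 644601863/3722964211488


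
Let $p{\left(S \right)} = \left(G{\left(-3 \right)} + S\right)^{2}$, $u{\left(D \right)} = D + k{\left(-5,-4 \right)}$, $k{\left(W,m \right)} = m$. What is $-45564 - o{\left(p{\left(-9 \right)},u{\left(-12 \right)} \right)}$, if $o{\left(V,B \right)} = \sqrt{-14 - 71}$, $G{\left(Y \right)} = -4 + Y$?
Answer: $-45564 - i \sqrt{85} \approx -45564.0 - 9.2195 i$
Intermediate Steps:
$u{\left(D \right)} = -4 + D$ ($u{\left(D \right)} = D - 4 = -4 + D$)
$p{\left(S \right)} = \left(-7 + S\right)^{2}$ ($p{\left(S \right)} = \left(\left(-4 - 3\right) + S\right)^{2} = \left(-7 + S\right)^{2}$)
$o{\left(V,B \right)} = i \sqrt{85}$ ($o{\left(V,B \right)} = \sqrt{-85} = i \sqrt{85}$)
$-45564 - o{\left(p{\left(-9 \right)},u{\left(-12 \right)} \right)} = -45564 - i \sqrt{85}$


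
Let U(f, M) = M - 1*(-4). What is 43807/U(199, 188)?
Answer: 43807/192 ≈ 228.16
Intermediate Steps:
U(f, M) = 4 + M (U(f, M) = M + 4 = 4 + M)
43807/U(199, 188) = 43807/(4 + 188) = 43807/192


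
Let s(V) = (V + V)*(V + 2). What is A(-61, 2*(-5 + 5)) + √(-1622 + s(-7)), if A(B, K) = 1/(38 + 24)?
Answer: 1/62 + 4*I*√97 ≈ 0.016129 + 39.395*I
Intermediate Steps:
A(B, K) = 1/62
s(V) = 2*V*(2 + V) (s(V) = (2*V)*(2 + V) = 2*V*(2 + V))
A(-61, 2*(-5 + 5)) + √(-1622 + s(-7)) = 1/62 + √(-1622 + 2*(-7)*(2 - 7)) = 1/62 + √(-1622 + 2*(-7)*(-5)) = 1/62 + √(-1622 + 70) = 1/62 + √(-1552) = 1/62 + 4*I*√97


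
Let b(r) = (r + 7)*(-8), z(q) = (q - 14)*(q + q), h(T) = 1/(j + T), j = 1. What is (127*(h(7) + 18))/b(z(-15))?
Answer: -18415/56128 ≈ -0.32809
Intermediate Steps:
h(T) = 1/(1 + T)
z(q) = 2*q*(-14 + q) (z(q) = (-14 + q)*(2*q) = 2*q*(-14 + q))
b(r) = -56 - 8*r (b(r) = (7 + r)*(-8) = -56 - 8*r)
(127*(h(7) + 18))/b(z(-15)) = (127*(1/(1 + 7) + 18))/(-56 - 16*(-15)*(-14 - 15)) = (127*(1/8 + 18))/(-56 - 16*(-15)*(-29)) = (127*(⅛ + 18))/(-56 - 8*870) = (127*(145/8))/(-56 - 6960) = (18415/8)/(-7016) = (18415/8)*(-1/7016) = -18415/56128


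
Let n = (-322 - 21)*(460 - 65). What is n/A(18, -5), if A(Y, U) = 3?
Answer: -135485/3 ≈ -45162.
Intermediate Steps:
n = -135485 (n = -343*395 = -135485)
n/A(18, -5) = -135485/3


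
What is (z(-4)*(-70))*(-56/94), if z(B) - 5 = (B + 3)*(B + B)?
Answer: 25480/47 ≈ 542.13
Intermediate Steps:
z(B) = 5 + 2*B*(3 + B) (z(B) = 5 + (B + 3)*(B + B) = 5 + (3 + B)*(2*B) = 5 + 2*B*(3 + B))
(z(-4)*(-70))*(-56/94) = ((5 + 2*(-4)² + 6*(-4))*(-70))*(-56/94) = ((5 + 2*16 - 24)*(-70))*(-56*1/94) = ((5 + 32 - 24)*(-70))*(-28/47) = (13*(-70))*(-28/47) = -910*(-28/47) = 25480/47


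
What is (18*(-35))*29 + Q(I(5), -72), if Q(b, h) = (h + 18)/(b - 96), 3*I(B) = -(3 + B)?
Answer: -2703879/148 ≈ -18269.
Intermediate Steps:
I(B) = -1 - B/3 (I(B) = (-(3 + B))/3 = (-3 - B)/3 = -1 - B/3)
Q(b, h) = (18 + h)/(-96 + b)
(18*(-35))*29 + Q(I(5), -72) = (18*(-35))*29 + (18 - 72)/(-96 + (-1 - ⅓*5)) = -630*29 - 54/(-96 + (-1 - 5/3)) = -18270 - 54/(-96 - 8/3) = -18270 - 54/(-296/3) = -18270 - 3/296*(-54) = -18270 + 81/148 = -2703879/148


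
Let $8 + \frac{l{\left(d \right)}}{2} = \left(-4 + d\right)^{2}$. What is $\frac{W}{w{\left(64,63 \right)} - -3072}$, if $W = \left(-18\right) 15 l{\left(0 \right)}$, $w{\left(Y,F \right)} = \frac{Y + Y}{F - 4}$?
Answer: $- \frac{7965}{5668} \approx -1.4053$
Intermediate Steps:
$w{\left(Y,F \right)} = \frac{2 Y}{-4 + F}$
$l{\left(d \right)} = -16 + 2 \left(-4 + d\right)^{2}$
$W = -4320$ ($W = \left(-18\right) 15 \left(-16 + 2 \left(-4 + 0\right)^{2}\right) = - 270 \left(-16 + 2 \left(-4\right)^{2}\right) = - 270 \left(-16 + 2 \cdot 16\right) = - 270 \left(-16 + 32\right) = \left(-270\right) 16 = -4320$)
$\frac{W}{w{\left(64,63 \right)} - -3072} = - \frac{4320}{2 \cdot 64 \frac{1}{-4 + 63} - -3072} = - \frac{4320}{2 \cdot 64 \cdot \frac{1}{59} + 3072} = - \frac{4320}{\frac{128}{59} + 3072} = - \frac{4320}{\frac{181376}{59}} = \left(-4320\right) \frac{59}{181376} = - \frac{7965}{5668}$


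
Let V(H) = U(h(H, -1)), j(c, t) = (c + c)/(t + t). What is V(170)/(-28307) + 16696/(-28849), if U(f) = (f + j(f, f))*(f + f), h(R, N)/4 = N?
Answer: -473306048/816628643 ≈ -0.57959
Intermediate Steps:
h(R, N) = 4*N
j(c, t) = c/t (j(c, t) = (2*c)/((2*t)) = (2*c)*(1/(2*t)) = c/t)
U(f) = 2*f*(1 + f) (U(f) = (f + f/f)*(f + f) = (f + 1)*(2*f) = (1 + f)*(2*f) = 2*f*(1 + f))
V(H) = 24 (V(H) = 2*(4*(-1))*(1 + 4*(-1)) = 2*(-4)*(1 - 4) = 2*(-4)*(-3) = 24)
V(170)/(-28307) + 16696/(-28849) = 24/(-28307) + 16696/(-28849) = 24*(-1/28307) + 16696*(-1/28849) = -24/28307 - 16696/28849 = -473306048/816628643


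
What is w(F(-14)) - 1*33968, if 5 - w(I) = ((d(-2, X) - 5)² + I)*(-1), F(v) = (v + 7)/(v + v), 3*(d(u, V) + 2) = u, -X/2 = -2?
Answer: -1220543/36 ≈ -33904.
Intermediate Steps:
X = 4 (X = -2*(-2) = 4)
d(u, V) = -2 + u/3
F(v) = (7 + v)/(2*v) (F(v) = (7 + v)/((2*v)) = (7 + v)*(1/(2*v)) = (7 + v)/(2*v))
w(I) = 574/9 + I (w(I) = 5 - (((-2 + (⅓)*(-2)) - 5)² + I)*(-1) = 5 - (((-2 - ⅔) - 5)² + I)*(-1) = 5 - ((-8/3 - 5)² + I)*(-1) = 5 - ((-23/3)² + I)*(-1) = 5 - (529/9 + I)*(-1) = 5 - (-529/9 - I) = 5 + (529/9 + I) = 574/9 + I)
w(F(-14)) - 1*33968 = (574/9 + (½)*(7 - 14)/(-14)) - 1*33968 = (574/9 + (½)*(-1/14)*(-7)) - 33968 = (574/9 + ¼) - 33968 = 2305/36 - 33968 = -1220543/36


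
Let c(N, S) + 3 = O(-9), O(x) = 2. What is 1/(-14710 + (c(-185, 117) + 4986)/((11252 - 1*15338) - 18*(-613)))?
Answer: -6948/102200095 ≈ -6.7984e-5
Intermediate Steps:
c(N, S) = -1 (c(N, S) = -3 + 2 = -1)
1/(-14710 + (c(-185, 117) + 4986)/((11252 - 1*15338) - 18*(-613))) = 1/(-14710 + (-1 + 4986)/((11252 - 1*15338) - 18*(-613))) = 1/(-14710 + 4985/((11252 - 15338) + 11034)) = 1/(-14710 + 4985/(-4086 + 11034)) = 1/(-14710 + 4985/6948) = 1/(-102200095/6948) = -6948/102200095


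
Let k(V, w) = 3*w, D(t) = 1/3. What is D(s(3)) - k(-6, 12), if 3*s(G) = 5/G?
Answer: -107/3 ≈ -35.667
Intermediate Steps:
s(G) = 5/(3*G) (s(G) = (5/G)/3 = 5/(3*G))
D(t) = 1/3
D(s(3)) - k(-6, 12) = 1/3 - 3*12 = 1/3 - 1*36 = 1/3 - 36 = -107/3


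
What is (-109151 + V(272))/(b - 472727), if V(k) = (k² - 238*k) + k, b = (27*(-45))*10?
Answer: 99631/484877 ≈ 0.20548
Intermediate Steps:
b = -12150 (b = -1215*10 = -12150)
V(k) = k² - 237*k
(-109151 + V(272))/(b - 472727) = (-109151 + 272*(-237 + 272))/(-12150 - 472727) = (-109151 + 272*35)/(-484877) = (-109151 + 9520)*(-1/484877) = -99631*(-1/484877) = 99631/484877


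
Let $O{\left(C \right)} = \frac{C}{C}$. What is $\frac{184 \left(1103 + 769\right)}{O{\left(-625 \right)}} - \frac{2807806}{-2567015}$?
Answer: $\frac{884205990526}{2567015} \approx 3.4445 \cdot 10^{5}$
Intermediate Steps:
$O{\left(C \right)} = 1$
$\frac{184 \left(1103 + 769\right)}{O{\left(-625 \right)}} - \frac{2807806}{-2567015} = \frac{184 \left(1103 + 769\right)}{1} - \frac{2807806}{-2567015} = 184 \cdot 1872 \cdot 1 - - \frac{2807806}{2567015} = 344448 \cdot 1 + \frac{2807806}{2567015} = 344448 + \frac{2807806}{2567015} = \frac{884205990526}{2567015}$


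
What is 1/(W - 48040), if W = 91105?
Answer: 1/43065 ≈ 2.3221e-5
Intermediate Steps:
1/(W - 48040) = 1/(91105 - 48040) = 1/43065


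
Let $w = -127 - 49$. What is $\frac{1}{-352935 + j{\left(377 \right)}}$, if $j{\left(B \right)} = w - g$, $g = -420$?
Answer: $- \frac{1}{352691} \approx -2.8353 \cdot 10^{-6}$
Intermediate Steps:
$w = -176$ ($w = -127 - 49 = -176$)
$j{\left(B \right)} = 244$ ($j{\left(B \right)} = -176 - -420 = -176 + 420 = 244$)
$\frac{1}{-352935 + j{\left(377 \right)}} = \frac{1}{-352935 + 244} = \frac{1}{-352691} = - \frac{1}{352691}$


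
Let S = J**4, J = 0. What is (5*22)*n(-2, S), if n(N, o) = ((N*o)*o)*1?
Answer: 0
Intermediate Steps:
S = 0 (S = 0**4 = 0)
n(N, o) = N*o**2 (n(N, o) = (N*o**2)*1 = N*o**2)
(5*22)*n(-2, S) = (5*22)*(-2*0**2) = 110*(-2*0) = 110*0 = 0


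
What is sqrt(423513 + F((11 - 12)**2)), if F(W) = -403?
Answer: sqrt(423110) ≈ 650.47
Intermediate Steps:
sqrt(423513 + F((11 - 12)**2)) = sqrt(423513 - 403) = sqrt(423110)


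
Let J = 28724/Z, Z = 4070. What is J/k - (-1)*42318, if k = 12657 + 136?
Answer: 1101696458452/26033755 ≈ 42318.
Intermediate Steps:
k = 12793
J = 14362/2035 (J = 28724/4070 = 28724*(1/4070) = 14362/2035 ≈ 7.0575)
J/k - (-1)*42318 = (14362/2035)/12793 - (-1)*42318 = (14362/2035)*(1/12793) - 1*(-42318) = 14362/26033755 + 42318 = 1101696458452/26033755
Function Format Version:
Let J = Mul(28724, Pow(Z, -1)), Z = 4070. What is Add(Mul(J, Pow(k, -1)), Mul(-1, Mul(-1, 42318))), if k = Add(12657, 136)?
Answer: Rational(1101696458452, 26033755) ≈ 42318.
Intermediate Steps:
k = 12793
J = Rational(14362, 2035) (J = Mul(28724, Pow(4070, -1)) = Mul(28724, Rational(1, 4070)) = Rational(14362, 2035) ≈ 7.0575)
Add(Mul(J, Pow(k, -1)), Mul(-1, Mul(-1, 42318))) = Add(Mul(Rational(14362, 2035), Pow(12793, -1)), Mul(-1, Mul(-1, 42318))) = Add(Mul(Rational(14362, 2035), Rational(1, 12793)), Mul(-1, -42318)) = Add(Rational(14362, 26033755), 42318) = Rational(1101696458452, 26033755)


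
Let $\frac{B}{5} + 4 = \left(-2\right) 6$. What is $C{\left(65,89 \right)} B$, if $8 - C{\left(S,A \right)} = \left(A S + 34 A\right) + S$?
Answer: $709440$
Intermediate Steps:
$C{\left(S,A \right)} = 8 - S - 34 A - A S$ ($C{\left(S,A \right)} = 8 - \left(\left(A S + 34 A\right) + S\right) = 8 - \left(\left(34 A + A S\right) + S\right) = 8 - \left(S + 34 A + A S\right) = 8 - S - 34 A - A S$)
$B = -80$ ($B = -20 + 5 \left(\left(-2\right) 6\right) = -20 + 5 \left(-12\right) = -20 - 60 = -80$)
$C{\left(65,89 \right)} B = \left(8 - 65 - 3026 - 89 \cdot 65\right) \left(-80\right) = \left(8 - 65 - 3026 - 5785\right) \left(-80\right) = \left(-8868\right) \left(-80\right) = 709440$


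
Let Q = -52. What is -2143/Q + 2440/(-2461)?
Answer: 5147043/127972 ≈ 40.220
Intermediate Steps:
-2143/Q + 2440/(-2461) = -2143/(-52) + 2440/(-2461) = -2143*(-1/52) + 2440*(-1/2461) = 2143/52 - 2440/2461 = 5147043/127972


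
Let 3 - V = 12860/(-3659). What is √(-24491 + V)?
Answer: 2*I*√81951292597/3659 ≈ 156.48*I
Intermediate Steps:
V = 23837/3659 (V = 3 - 12860/(-3659) = 3 - 12860*(-1)/3659 = 3 - 1*(-12860/3659) = 3 + 12860/3659 = 23837/3659 ≈ 6.5146)
√(-24491 + V) = √(-24491 + 23837/3659) = √(-89588732/3659) = 2*I*√81951292597/3659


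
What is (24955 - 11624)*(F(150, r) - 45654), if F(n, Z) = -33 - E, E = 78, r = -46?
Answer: -610093215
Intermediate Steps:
F(n, Z) = -111 (F(n, Z) = -33 - 1*78 = -33 - 78 = -111)
(24955 - 11624)*(F(150, r) - 45654) = (24955 - 11624)*(-111 - 45654) = 13331*(-45765) = -610093215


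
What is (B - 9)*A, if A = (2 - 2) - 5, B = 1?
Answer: 40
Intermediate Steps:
A = -5 (A = 0 - 5 = -5)
(B - 9)*A = (1 - 9)*(-5) = -8*(-5) = 40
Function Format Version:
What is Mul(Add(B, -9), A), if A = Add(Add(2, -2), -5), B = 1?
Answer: 40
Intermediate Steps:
A = -5 (A = Add(0, -5) = -5)
Mul(Add(B, -9), A) = Mul(Add(1, -9), -5) = Mul(-8, -5) = 40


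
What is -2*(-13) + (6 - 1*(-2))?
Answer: 34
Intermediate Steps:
-2*(-13) + (6 - 1*(-2)) = 26 + (6 + 2) = 26 + 8 = 34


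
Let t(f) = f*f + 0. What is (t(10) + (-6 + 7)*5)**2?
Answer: 11025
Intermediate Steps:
t(f) = f**2 (t(f) = f**2 + 0 = f**2)
(t(10) + (-6 + 7)*5)**2 = (10**2 + (-6 + 7)*5)**2 = (100 + 1*5)**2 = (100 + 5)**2 = 105**2 = 11025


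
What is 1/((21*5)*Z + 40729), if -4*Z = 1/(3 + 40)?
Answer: 172/7005283 ≈ 2.4553e-5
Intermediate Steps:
Z = -1/172 (Z = -1/(4*(3 + 40)) = -¼/43 = -¼*1/43 = -1/172 ≈ -0.0058140)
1/((21*5)*Z + 40729) = 1/((21*5)*(-1/172) + 40729) = 1/(105*(-1/172) + 40729) = 1/(-105/172 + 40729) = 1/(7005283/172) = 172/7005283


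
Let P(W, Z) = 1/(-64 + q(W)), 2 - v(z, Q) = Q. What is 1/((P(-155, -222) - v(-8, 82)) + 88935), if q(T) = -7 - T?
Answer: 84/7477261 ≈ 1.1234e-5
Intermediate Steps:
v(z, Q) = 2 - Q
P(W, Z) = 1/(-71 - W) (P(W, Z) = 1/(-64 + (-7 - W)) = 1/(-71 - W))
1/((P(-155, -222) - v(-8, 82)) + 88935) = 1/((-1/(71 - 155) - (2 - 1*82)) + 88935) = 1/((-1/(-84) - (2 - 82)) + 88935) = 1/((-1*(-1/84) - 1*(-80)) + 88935) = 1/((1/84 + 80) + 88935) = 1/(6721/84 + 88935) = 1/(7477261/84) = 84/7477261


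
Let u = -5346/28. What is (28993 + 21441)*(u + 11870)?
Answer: 4123156019/7 ≈ 5.8902e+8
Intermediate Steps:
u = -2673/14 (u = -5346/28 = -99*27/14 = -2673/14 ≈ -190.93)
(28993 + 21441)*(u + 11870) = (28993 + 21441)*(-2673/14 + 11870) = 50434*(163507/14) = 4123156019/7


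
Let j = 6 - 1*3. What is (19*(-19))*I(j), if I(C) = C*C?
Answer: -3249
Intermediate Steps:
j = 3 (j = 6 - 3 = 3)
I(C) = C²
(19*(-19))*I(j) = (19*(-19))*3² = -361*9 = -3249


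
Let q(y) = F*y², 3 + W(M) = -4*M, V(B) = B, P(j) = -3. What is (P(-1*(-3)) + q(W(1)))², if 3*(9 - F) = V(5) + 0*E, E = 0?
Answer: 1142761/9 ≈ 1.2697e+5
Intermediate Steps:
W(M) = -3 - 4*M
F = 22/3 (F = 9 - (5 + 0*0)/3 = 9 - (5 + 0)/3 = 9 - ⅓*5 = 9 - 5/3 = 22/3 ≈ 7.3333)
q(y) = 22*y²/3
(P(-1*(-3)) + q(W(1)))² = (-3 + 22*(-3 - 4*1)²/3)² = (-3 + 22*(-3 - 4)²/3)² = (-3 + (22/3)*(-7)²)² = (-3 + (22/3)*49)² = (-3 + 1078/3)² = (1069/3)² = 1142761/9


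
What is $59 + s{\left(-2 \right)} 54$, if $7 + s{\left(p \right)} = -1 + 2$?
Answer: $-265$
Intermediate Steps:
$s{\left(p \right)} = -6$ ($s{\left(p \right)} = -7 + \left(-1 + 2\right) = -7 + 1 = -6$)
$59 + s{\left(-2 \right)} 54 = 59 - 324 = -265$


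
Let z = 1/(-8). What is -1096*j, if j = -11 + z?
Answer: 12193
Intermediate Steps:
z = -⅛ ≈ -0.12500
j = -89/8 (j = -11 - ⅛ = -89/8 ≈ -11.125)
-1096*j = -1096*(-89/8) = 12193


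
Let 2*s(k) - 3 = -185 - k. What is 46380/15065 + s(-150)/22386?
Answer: 103802164/33724509 ≈ 3.0779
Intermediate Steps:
s(k) = -91 - k/2 (s(k) = 3/2 + (-185 - k)/2 = 3/2 + (-185/2 - k/2) = -91 - k/2)
46380/15065 + s(-150)/22386 = 46380/15065 + (-91 - ½*(-150))/22386 = 46380*(1/15065) + (-91 + 75)*(1/22386) = 9276/3013 - 16*1/22386 = 9276/3013 - 8/11193 = 103802164/33724509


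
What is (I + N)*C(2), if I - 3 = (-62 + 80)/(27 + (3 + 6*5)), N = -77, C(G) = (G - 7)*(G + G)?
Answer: 1474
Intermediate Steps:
C(G) = 2*G*(-7 + G) (C(G) = (-7 + G)*(2*G) = 2*G*(-7 + G))
I = 33/10 (I = 3 + (-62 + 80)/(27 + (3 + 6*5)) = 3 + 18/(27 + (3 + 30)) = 3 + 18/(27 + 33) = 3 + 18/60 = 3 + 18*(1/60) = 3 + 3/10 = 33/10 ≈ 3.3000)
(I + N)*C(2) = (33/10 - 77)*(2*2*(-7 + 2)) = -737*2*(-5)/5 = -737/10*(-20) = 1474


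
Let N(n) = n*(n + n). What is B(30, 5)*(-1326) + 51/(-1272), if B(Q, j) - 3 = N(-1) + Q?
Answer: -19677857/424 ≈ -46410.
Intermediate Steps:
N(n) = 2*n**2 (N(n) = n*(2*n) = 2*n**2)
B(Q, j) = 5 + Q (B(Q, j) = 3 + (2*(-1)**2 + Q) = 3 + (2*1 + Q) = 3 + (2 + Q) = 5 + Q)
B(30, 5)*(-1326) + 51/(-1272) = (5 + 30)*(-1326) + 51/(-1272) = 35*(-1326) + 51*(-1/1272) = -46410 - 17/424 = -19677857/424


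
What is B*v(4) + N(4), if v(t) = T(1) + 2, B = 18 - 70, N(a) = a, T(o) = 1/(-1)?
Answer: -48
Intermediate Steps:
T(o) = -1
B = -52
v(t) = 1 (v(t) = -1 + 2 = 1)
B*v(4) + N(4) = -52*1 + 4 = -52 + 4 = -48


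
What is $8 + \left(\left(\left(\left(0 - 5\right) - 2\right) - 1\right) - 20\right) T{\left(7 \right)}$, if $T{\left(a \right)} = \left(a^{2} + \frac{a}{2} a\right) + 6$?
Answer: $-2218$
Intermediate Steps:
$T{\left(a \right)} = 6 + \frac{3 a^{2}}{2}$ ($T{\left(a \right)} = \left(a^{2} + a \frac{1}{2} a\right) + 6 = \left(a^{2} + \frac{a}{2} a\right) + 6 = \left(a^{2} + \frac{a^{2}}{2}\right) + 6 = \frac{3 a^{2}}{2} + 6 = 6 + \frac{3 a^{2}}{2}$)
$8 + \left(\left(\left(\left(0 - 5\right) - 2\right) - 1\right) - 20\right) T{\left(7 \right)} = 8 + \left(\left(\left(\left(0 - 5\right) - 2\right) - 1\right) - 20\right) \left(6 + \frac{3 \cdot 7^{2}}{2}\right) = 8 + \left(\left(\left(\left(0 - 5\right) - 2\right) - 1\right) - 20\right) \left(6 + \frac{3}{2} \cdot 49\right) = 8 + \left(\left(\left(-5 - 2\right) - 1\right) - 20\right) \left(6 + \frac{147}{2}\right) = 8 + \left(\left(-7 - 1\right) - 20\right) \frac{159}{2} = 8 + \left(-8 - 20\right) \frac{159}{2} = 8 - 2226 = -2218$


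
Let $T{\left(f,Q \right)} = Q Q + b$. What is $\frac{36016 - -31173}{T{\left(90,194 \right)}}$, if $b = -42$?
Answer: $\frac{67189}{37594} \approx 1.7872$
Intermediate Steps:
$T{\left(f,Q \right)} = -42 + Q^{2}$ ($T{\left(f,Q \right)} = Q Q - 42 = Q^{2} - 42 = -42 + Q^{2}$)
$\frac{36016 - -31173}{T{\left(90,194 \right)}} = \frac{36016 - -31173}{-42 + 194^{2}} = \frac{36016 + 31173}{-42 + 37636} = \frac{67189}{37594}$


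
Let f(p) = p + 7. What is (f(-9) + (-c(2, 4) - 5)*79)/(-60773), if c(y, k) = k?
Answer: 713/60773 ≈ 0.011732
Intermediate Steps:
f(p) = 7 + p
(f(-9) + (-c(2, 4) - 5)*79)/(-60773) = ((7 - 9) + (-1*4 - 5)*79)/(-60773) = (-2 + (-4 - 5)*79)*(-1/60773) = (-2 - 9*79)*(-1/60773) = (-2 - 711)*(-1/60773) = -713*(-1/60773) = 713/60773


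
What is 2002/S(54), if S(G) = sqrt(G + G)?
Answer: 1001*sqrt(3)/9 ≈ 192.64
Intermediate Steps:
S(G) = sqrt(2)*sqrt(G) (S(G) = sqrt(2*G) = sqrt(2)*sqrt(G))
2002/S(54) = 2002/((sqrt(2)*sqrt(54))) = 2002/((sqrt(2)*(3*sqrt(6)))) = 2002/((6*sqrt(3))) = 2002*(sqrt(3)/18) = 1001*sqrt(3)/9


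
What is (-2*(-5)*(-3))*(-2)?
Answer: 60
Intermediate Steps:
(-2*(-5)*(-3))*(-2) = (10*(-3))*(-2) = -30*(-2) = 60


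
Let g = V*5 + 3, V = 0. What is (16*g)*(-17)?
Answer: -816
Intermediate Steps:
g = 3 (g = 0*5 + 3 = 0 + 3 = 3)
(16*g)*(-17) = (16*3)*(-17) = 48*(-17) = -816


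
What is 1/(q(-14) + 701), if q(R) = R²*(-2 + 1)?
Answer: 1/505 ≈ 0.0019802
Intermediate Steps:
q(R) = -R² (q(R) = R²*(-1) = -R²)
1/(q(-14) + 701) = 1/(-1*(-14)² + 701) = 1/(-1*196 + 701) = 1/(-196 + 701) = 1/505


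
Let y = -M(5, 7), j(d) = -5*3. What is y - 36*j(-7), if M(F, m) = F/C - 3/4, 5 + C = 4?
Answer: 2183/4 ≈ 545.75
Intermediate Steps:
C = -1 (C = -5 + 4 = -1)
M(F, m) = -¾ - F (M(F, m) = F/(-1) - 3/4 = F*(-1) - 3*¼ = -F - ¾ = -¾ - F)
j(d) = -15
y = 23/4 (y = -(-¾ - 1*5) = -(-¾ - 5) = -1*(-23/4) = 23/4 ≈ 5.7500)
y - 36*j(-7) = 23/4 - 36*(-15) = 23/4 + 540 = 2183/4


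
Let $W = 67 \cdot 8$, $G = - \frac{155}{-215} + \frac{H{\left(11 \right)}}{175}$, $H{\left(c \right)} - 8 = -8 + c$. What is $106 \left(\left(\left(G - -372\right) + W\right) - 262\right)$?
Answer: $\frac{515907088}{7525} \approx 68559.0$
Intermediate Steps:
$H{\left(c \right)} = c$ ($H{\left(c \right)} = 8 + \left(-8 + c\right) = c$)
$G = \frac{5898}{7525}$ ($G = - \frac{155}{-215} + \frac{11}{175} = \left(-155\right) \left(- \frac{1}{215}\right) + 11 \cdot \frac{1}{175} = \frac{31}{43} + \frac{11}{175} = \frac{5898}{7525} \approx 0.78379$)
$W = 536$
$106 \left(\left(\left(G - -372\right) + W\right) - 262\right) = 106 \left(\left(\left(\frac{5898}{7525} - -372\right) + 536\right) - 262\right) = 106 \left(\left(\left(\frac{5898}{7525} + 372\right) + 536\right) - 262\right) = 106 \left(\left(\frac{2805198}{7525} + 536\right) - 262\right) = 106 \left(\frac{6838598}{7525} - 262\right) = 106 \cdot \frac{4867048}{7525} = \frac{515907088}{7525}$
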